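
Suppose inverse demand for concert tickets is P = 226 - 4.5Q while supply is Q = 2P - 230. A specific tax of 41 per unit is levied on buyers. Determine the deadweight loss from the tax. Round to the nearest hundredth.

168.10

Rewriting supply in inverse form: P = 115 + 0.5Q.
Without the tax, 226 - 4.5Q = 115 + 0.5Q so Q* = 22.2 and P* = 126.1.
With the tax, buyers' net willingness to pay falls by 41: (226 - 41) - 4.5Q = 115 + 0.5Q, so Q_t = 14. Buyers pay P_b = 163; sellers receive P_s = P_b - 41 = 122.
Deadweight loss is the triangle between the curves from Q_t to Q*: (1/2)(22.2 - 14)(41) = 168.1.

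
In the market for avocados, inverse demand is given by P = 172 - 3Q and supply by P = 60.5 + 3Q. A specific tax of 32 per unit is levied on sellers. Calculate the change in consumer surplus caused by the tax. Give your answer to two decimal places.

Pre-tax equilibrium: 172 - 3Q = 60.5 + 3Q gives Q* = 18.5833, P* = 116.25.
A tax on sellers shifts supply up by 32: 172 - 3Q = 60.5 + 3Q + 32, so Q_t = 13.25. Buyers pay P_b = 132.25; sellers receive P_s = P_b - 32 = 100.25.
CS falls from (1/2)(18.5833)(55.75) = 518.0104 to (1/2)(13.25)(39.75) = 263.3438, a change of -254.6667.

-254.67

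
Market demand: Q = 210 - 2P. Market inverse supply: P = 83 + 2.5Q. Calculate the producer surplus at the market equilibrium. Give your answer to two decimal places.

Rewriting demand in inverse form: P = 105 - 0.5Q.
Equilibrium: 105 - 0.5Q = 83 + 2.5Q, so Q* = 7.3333 and P* = 101.3333.
Producer surplus is the triangle above supply below P*: (1/2)(7.3333)(101.3333 - 83) = (1/2)(7.3333)(18.3333) = 67.2222.

67.22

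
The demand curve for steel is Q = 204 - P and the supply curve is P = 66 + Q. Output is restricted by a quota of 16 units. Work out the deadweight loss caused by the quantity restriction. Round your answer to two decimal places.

2809.00

Rewriting demand in inverse form: P = 204 - Q.
Without the quota, 204 - Q = 66 + Q gives Q* = 69.
At Q = 16 the demand price is 204 - (16) = 188 and the supply price is 66 + (16) = 82.
Deadweight loss is the triangle between the curves from 16 to 69: (1/2)(188 - 82)(69 - 16) = 2809.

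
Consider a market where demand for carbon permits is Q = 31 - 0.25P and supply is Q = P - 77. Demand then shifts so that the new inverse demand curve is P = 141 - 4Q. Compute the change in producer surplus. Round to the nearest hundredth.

Rewriting demand in inverse form: P = 124 - 4Q.
Rewriting supply in inverse form: P = 77 + Q.
Initial equilibrium: Q_0 = 9.4, P_0 = 86.4; CS_0 = (1/2)(9.4)(37.6) = 176.72, PS_0 = (1/2)(9.4)(9.4) = 44.18.
New equilibrium: 141 - 4Q = 77 + Q gives Q_1 = 12.8, P_1 = 89.8; CS_1 = 327.68, PS_1 = 81.92.
Change in producer surplus = 81.92 - 44.18 = 37.74.

37.74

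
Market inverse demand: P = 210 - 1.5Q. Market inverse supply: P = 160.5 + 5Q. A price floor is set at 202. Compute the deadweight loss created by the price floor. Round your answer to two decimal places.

16.93

Without the control, 210 - 1.5Q = 160.5 + 5Q so Q* = 7.6154 and P* = 198.5769.
At P = 202, buyers demand (210 - 202)/1.5 = 5.3333 while sellers would supply more, so the quantity traded is 5.3333 at price 202.
At Q = 5.3333 the demand price is 202 and the supply price is 187.1667. Deadweight loss is the triangle between the curves from 5.3333 to 7.6154: (1/2)(202 - 187.1667)(7.6154 - 5.3333) = 16.9252.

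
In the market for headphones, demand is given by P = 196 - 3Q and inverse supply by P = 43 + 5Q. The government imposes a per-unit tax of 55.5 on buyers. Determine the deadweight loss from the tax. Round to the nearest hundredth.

192.52

Without the tax, 196 - 3Q = 43 + 5Q so Q* = 19.125 and P* = 138.625.
A tax on buyers shifts demand down by 55.5: (196 - 55.5) - 3Q = 43 + 5Q, so Q_t = 12.1875. Buyers pay P_b = 159.4375; sellers receive P_s = P_b - 55.5 = 103.9375.
The welfare triangle lost has base Q* - Q_t = 6.9375 and height t = 55.5, so DWL = (1/2)(6.9375)(55.5) = 192.5156.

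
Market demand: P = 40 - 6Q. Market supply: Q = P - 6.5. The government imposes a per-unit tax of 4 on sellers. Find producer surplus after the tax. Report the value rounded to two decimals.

8.88

Rewriting supply in inverse form: P = 6.5 + Q.
Pre-tax equilibrium: 40 - 6Q = 6.5 + Q gives Q* = 4.7857, P* = 11.2857.
A tax on sellers shifts supply up by 4: 40 - 6Q = 6.5 + Q + 4, so Q_t = 4.2143. Buyers pay P_b = 14.7143; sellers receive P_s = P_b - 4 = 10.7143.
PS = (1/2)(Q_t)(P_s - 6.5) = (1/2)(4.2143)(4.2143) = 8.8801.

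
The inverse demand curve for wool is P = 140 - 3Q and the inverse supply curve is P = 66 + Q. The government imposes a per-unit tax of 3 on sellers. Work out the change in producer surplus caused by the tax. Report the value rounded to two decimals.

Without the tax, 140 - 3Q = 66 + Q so Q* = 18.5 and P* = 84.5.
A tax on sellers shifts supply up by 3: 140 - 3Q = 66 + Q + 3, so Q_t = 17.75. Buyers pay P_b = 86.75; sellers receive P_s = P_b - 3 = 83.75.
PS falls from (1/2)(18.5)(18.5) = 171.125 to (1/2)(17.75)(17.75) = 157.5312, a change of -13.5938.

-13.59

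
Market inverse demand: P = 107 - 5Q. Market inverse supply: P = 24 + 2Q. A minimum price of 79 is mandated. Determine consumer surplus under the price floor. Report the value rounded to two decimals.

Without the control, 107 - 5Q = 24 + 2Q so Q* = 11.8571 and P* = 47.7143.
At the floor price 79, quantity demanded is (107 - 79)/5 = 5.6; demand is the short side, so Q = 5.6 trades at P = 79.
CS is the triangle under demand above 79: (1/2)(5.6)(107 - 79) = 78.4.

78.40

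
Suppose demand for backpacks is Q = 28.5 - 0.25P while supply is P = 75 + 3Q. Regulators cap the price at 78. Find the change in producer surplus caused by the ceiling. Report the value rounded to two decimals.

Rewriting demand in inverse form: P = 114 - 4Q.
Free-market equilibrium: 114 - 4Q = 75 + 3Q gives Q* = 5.5714, P* = 91.7143.
At the ceiling price 78, quantity supplied is (78 - 75)/3 = 1; supply is the short side, so Q = 1 trades at P = 78.
PS goes from (1/2)(5.5714)(16.7143) = 46.5612 to 1.5 (computed as (78 - 75)(1) - (1/2)(3)(1)^2), a change of -45.0612.

-45.06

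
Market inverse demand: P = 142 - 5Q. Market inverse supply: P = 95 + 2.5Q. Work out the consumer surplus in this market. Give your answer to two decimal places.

98.18

Set 142 - 5Q = 95 + 2.5Q, which gives 47 = 7.5Q, so Q* = 6.2667 and P* = 142 - 5(6.2667) = 110.6667.
The demand choke price is 142, so CS = (1/2)(Q*)(142 - P*) = (1/2)(6.2667)(31.3333) = 98.1778.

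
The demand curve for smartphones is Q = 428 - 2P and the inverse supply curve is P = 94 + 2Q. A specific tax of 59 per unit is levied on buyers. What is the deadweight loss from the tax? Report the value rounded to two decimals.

696.20

Rewriting demand in inverse form: P = 214 - 0.5Q.
Pre-tax equilibrium: 214 - 0.5Q = 94 + 2Q gives Q* = 48, P* = 190.
A tax on buyers shifts demand down by 59: (214 - 59) - 0.5Q = 94 + 2Q, so Q_t = 24.4. Buyers pay P_b = 201.8; sellers receive P_s = P_b - 59 = 142.8.
Deadweight loss is the triangle between the curves from Q_t to Q*: (1/2)(48 - 24.4)(59) = 696.2.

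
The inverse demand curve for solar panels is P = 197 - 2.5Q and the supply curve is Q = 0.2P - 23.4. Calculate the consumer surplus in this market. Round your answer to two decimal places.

Rewriting supply in inverse form: P = 117 + 5Q.
Setting demand equal to supply, 80 = 7.5Q, so Q* = 10.6667 and P* = 170.3333.
Consumer surplus is the triangle under demand above P*: (1/2)(10.6667)(197 - 170.3333) = (1/2)(10.6667)(26.6667) = 142.2222.

142.22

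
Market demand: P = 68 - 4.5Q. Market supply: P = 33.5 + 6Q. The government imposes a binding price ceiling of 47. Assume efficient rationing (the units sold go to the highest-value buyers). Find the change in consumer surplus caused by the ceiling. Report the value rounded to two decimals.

Free-market equilibrium: 68 - 4.5Q = 33.5 + 6Q gives Q* = 3.2857, P* = 53.2143.
At the ceiling price 47, quantity supplied is (47 - 33.5)/6 = 2.25; supply is the short side, so Q = 2.25 trades at P = 47.
CS goes from (1/2)(3.2857)(14.7857) = 24.2908 to 35.8594 (computed as (68 - 47)(2.25) - (1/2)(4.5)(2.25)^2), a change of 11.5686.

11.57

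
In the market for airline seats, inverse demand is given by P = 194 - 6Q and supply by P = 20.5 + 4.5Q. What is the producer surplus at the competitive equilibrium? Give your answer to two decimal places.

614.33

Set 194 - 6Q = 20.5 + 4.5Q, which gives 173.5 = 10.5Q, so Q* = 16.5238 and P* = 194 - 6(16.5238) = 94.8571.
Producer surplus is the triangle above supply below P*: (1/2)(16.5238)(94.8571 - 20.5) = (1/2)(16.5238)(74.3571) = 614.3316.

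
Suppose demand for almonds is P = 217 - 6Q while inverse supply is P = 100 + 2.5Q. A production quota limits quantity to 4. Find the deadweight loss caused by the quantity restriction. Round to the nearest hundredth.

Without the quota, 217 - 6Q = 100 + 2.5Q gives Q* = 13.7647.
At Q = 4 the demand price is 217 - 6(4) = 193 and the supply price is 100 + 2.5(4) = 110.
Deadweight loss is the triangle between the curves from 4 to 13.7647: (1/2)(193 - 110)(13.7647 - 4) = 405.2353.

405.24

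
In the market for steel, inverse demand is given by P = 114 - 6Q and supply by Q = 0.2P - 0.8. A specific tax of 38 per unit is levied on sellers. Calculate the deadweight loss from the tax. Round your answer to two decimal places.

Rewriting supply in inverse form: P = 4 + 5Q.
Pre-tax equilibrium: 114 - 6Q = 4 + 5Q gives Q* = 10, P* = 54.
With the tax, sellers need 38 more per unit: 114 - 6Q = 4 + 5Q + 38, so Q_t = 6.5455. Buyers pay P_b = 74.7273; sellers receive P_s = P_b - 38 = 36.7273.
The welfare triangle lost has base Q* - Q_t = 3.4545 and height t = 38, so DWL = (1/2)(3.4545)(38) = 65.6364.

65.64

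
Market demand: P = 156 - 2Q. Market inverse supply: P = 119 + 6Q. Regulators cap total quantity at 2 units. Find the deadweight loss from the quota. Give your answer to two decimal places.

27.56

Without the quota, 156 - 2Q = 119 + 6Q gives Q* = 4.625.
At Q = 2 the demand price is 156 - 2(2) = 152 and the supply price is 119 + 6(2) = 131.
Deadweight loss is the triangle between the curves from 2 to 4.625: (1/2)(152 - 131)(4.625 - 2) = 27.5625.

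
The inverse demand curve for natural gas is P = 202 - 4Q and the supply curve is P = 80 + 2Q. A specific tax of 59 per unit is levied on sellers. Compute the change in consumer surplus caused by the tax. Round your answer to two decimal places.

Pre-tax equilibrium: 202 - 4Q = 80 + 2Q gives Q* = 20.3333, P* = 120.6667.
With the tax, sellers need 59 more per unit: 202 - 4Q = 80 + 2Q + 59, so Q_t = 10.5. Buyers pay P_b = 160; sellers receive P_s = P_b - 59 = 101.
CS falls from (1/2)(20.3333)(81.3333) = 826.8889 to (1/2)(10.5)(42) = 220.5, a change of -606.3889.

-606.39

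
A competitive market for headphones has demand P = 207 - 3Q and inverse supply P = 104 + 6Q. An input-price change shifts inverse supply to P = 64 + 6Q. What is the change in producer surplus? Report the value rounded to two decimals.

Initial equilibrium: Q_0 = 11.4444, P_0 = 172.6667; CS_0 = (1/2)(11.4444)(34.3333) = 196.463, PS_0 = (1/2)(11.4444)(68.6667) = 392.9259.
New equilibrium: 207 - 3Q = 64 + 6Q gives Q_1 = 15.8889, P_1 = 159.3333; CS_1 = 378.6852, PS_1 = 757.3704.
Change in producer surplus = 757.3704 - 392.9259 = 364.4444.

364.44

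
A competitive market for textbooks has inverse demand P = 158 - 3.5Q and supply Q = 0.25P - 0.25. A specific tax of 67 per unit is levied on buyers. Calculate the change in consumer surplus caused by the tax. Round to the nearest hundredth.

-514.86

Rewriting supply in inverse form: P = 1 + 4Q.
Pre-tax equilibrium: 158 - 3.5Q = 1 + 4Q gives Q* = 20.9333, P* = 84.7333.
A tax on buyers shifts demand down by 67: (158 - 67) - 3.5Q = 1 + 4Q, so Q_t = 12. Buyers pay P_b = 116; sellers receive P_s = P_b - 67 = 49.
CS falls from (1/2)(20.9333)(73.2667) = 766.8578 to (1/2)(12)(42) = 252, a change of -514.8578.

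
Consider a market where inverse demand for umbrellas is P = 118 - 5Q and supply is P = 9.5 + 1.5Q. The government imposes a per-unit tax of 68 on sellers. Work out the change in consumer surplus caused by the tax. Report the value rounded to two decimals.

-599.53

Without the tax, 118 - 5Q = 9.5 + 1.5Q so Q* = 16.6923 and P* = 34.5385.
A tax on sellers shifts supply up by 68: 118 - 5Q = 9.5 + 1.5Q + 68, so Q_t = 6.2308. Buyers pay P_b = 86.8462; sellers receive P_s = P_b - 68 = 18.8462.
CS falls from (1/2)(16.6923)(83.4615) = 696.5828 to (1/2)(6.2308)(31.1538) = 97.0562, a change of -599.5266.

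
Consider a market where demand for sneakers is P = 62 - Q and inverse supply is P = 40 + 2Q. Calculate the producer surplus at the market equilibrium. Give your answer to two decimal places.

Equilibrium: 62 - Q = 40 + 2Q, so Q* = 7.3333 and P* = 54.6667.
PS is the area between P* and the supply curve from 0 to Q*: (1/2)(7.3333)(14.6667) = 53.7778.

53.78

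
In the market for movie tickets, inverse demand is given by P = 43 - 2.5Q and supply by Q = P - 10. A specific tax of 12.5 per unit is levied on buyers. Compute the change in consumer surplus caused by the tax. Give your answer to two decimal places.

-68.24

Rewriting supply in inverse form: P = 10 + Q.
Pre-tax equilibrium: 43 - 2.5Q = 10 + Q gives Q* = 9.4286, P* = 19.4286.
A tax on buyers shifts demand down by 12.5: (43 - 12.5) - 2.5Q = 10 + Q, so Q_t = 5.8571. Buyers pay P_b = 28.3571; sellers receive P_s = P_b - 12.5 = 15.8571.
CS falls from (1/2)(9.4286)(23.5714) = 111.1224 to (1/2)(5.8571)(14.6429) = 42.8827, a change of -68.2398.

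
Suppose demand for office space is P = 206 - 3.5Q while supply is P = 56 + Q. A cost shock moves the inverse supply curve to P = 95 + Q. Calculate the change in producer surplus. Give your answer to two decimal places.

-251.33

Initial equilibrium: Q_0 = 33.3333, P_0 = 89.3333; CS_0 = (1/2)(33.3333)(116.6667) = 1944.4444, PS_0 = (1/2)(33.3333)(33.3333) = 555.5556.
New equilibrium: 206 - 3.5Q = 95 + Q gives Q_1 = 24.6667, P_1 = 119.6667; CS_1 = 1064.7778, PS_1 = 304.2222.
Change in producer surplus = 304.2222 - 555.5556 = -251.3333.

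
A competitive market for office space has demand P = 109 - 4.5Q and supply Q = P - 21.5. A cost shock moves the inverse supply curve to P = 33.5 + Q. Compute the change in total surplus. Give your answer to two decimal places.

-177.82

Rewriting supply in inverse form: P = 21.5 + Q.
Initial equilibrium: Q_0 = 15.9091, P_0 = 37.4091; CS_0 = (1/2)(15.9091)(71.5909) = 569.4731, PS_0 = (1/2)(15.9091)(15.9091) = 126.5496.
New equilibrium: 109 - 4.5Q = 33.5 + Q gives Q_1 = 13.7273, P_1 = 47.2273; CS_1 = 423.9855, PS_1 = 94.219.
Change in total surplus = (423.9855 + 94.219) - (569.4731 + 126.5496) = -177.8182.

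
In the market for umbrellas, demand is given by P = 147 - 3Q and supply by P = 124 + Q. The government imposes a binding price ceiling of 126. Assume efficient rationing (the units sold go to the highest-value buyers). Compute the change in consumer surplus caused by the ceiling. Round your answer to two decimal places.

Without the control, 147 - 3Q = 124 + Q so Q* = 5.75 and P* = 129.75.
At the ceiling price 126, quantity supplied is (126 - 124)/1 = 2; supply is the short side, so Q = 2 trades at P = 126.
CS goes from (1/2)(5.75)(17.25) = 49.5938 to 36 (computed as (147 - 126)(2) - (1/2)(3)(2)^2), a change of -13.5938.

-13.59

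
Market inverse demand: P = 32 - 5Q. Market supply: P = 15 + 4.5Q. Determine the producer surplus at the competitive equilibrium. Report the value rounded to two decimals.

7.20

Equilibrium: 32 - 5Q = 15 + 4.5Q, so Q* = 1.7895 and P* = 23.0526.
The supply curve's price intercept is 15, so PS = (1/2)(Q*)(P* - 15) = (1/2)(1.7895)(8.0526) = 7.205.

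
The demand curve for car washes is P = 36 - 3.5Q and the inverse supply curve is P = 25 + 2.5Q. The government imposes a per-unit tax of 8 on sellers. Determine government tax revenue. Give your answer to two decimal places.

4.00

Without the tax, 36 - 3.5Q = 25 + 2.5Q so Q* = 1.8333 and P* = 29.5833.
With the tax, sellers need 8 more per unit: 36 - 3.5Q = 25 + 2.5Q + 8, so Q_t = 0.5. Buyers pay P_b = 34.25; sellers receive P_s = P_b - 8 = 26.25.
Tax revenue = t x Q_t = 8 x 0.5 = 4.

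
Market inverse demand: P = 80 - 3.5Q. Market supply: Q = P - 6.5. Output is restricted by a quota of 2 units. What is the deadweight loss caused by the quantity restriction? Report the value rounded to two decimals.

Rewriting supply in inverse form: P = 6.5 + Q.
Without the quota, 80 - 3.5Q = 6.5 + Q gives Q* = 16.3333.
At Q = 2 the demand price is 80 - 3.5(2) = 73 and the supply price is 6.5 + (2) = 8.5.
Deadweight loss is the triangle between the curves from 2 to 16.3333: (1/2)(73 - 8.5)(16.3333 - 2) = 462.25.

462.25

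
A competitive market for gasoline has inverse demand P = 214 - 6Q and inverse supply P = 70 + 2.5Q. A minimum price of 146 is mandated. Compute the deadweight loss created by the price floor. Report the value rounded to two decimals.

Without the control, 214 - 6Q = 70 + 2.5Q so Q* = 16.9412 and P* = 112.3529.
At P = 146, buyers demand (214 - 146)/6 = 11.3333 while sellers would supply more, so the quantity traded is 11.3333 at price 146.
The lost-trades triangle has base Q* - 11.3333 = 5.6078 and height equal to the gap between the curves at Q = 11.3333, which is 146 - 98.3333 = 47.6667. DWL = (1/2)(5.6078)(47.6667) = 133.6536.

133.65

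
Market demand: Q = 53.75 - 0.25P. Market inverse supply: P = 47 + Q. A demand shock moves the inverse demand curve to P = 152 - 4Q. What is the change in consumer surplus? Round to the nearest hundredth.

-1375.92

Rewriting demand in inverse form: P = 215 - 4Q.
Initial equilibrium: Q_0 = 33.6, P_0 = 80.6; CS_0 = (1/2)(33.6)(134.4) = 2257.92, PS_0 = (1/2)(33.6)(33.6) = 564.48.
New equilibrium: 152 - 4Q = 47 + Q gives Q_1 = 21, P_1 = 68; CS_1 = 882, PS_1 = 220.5.
Change in consumer surplus = 882 - 2257.92 = -1375.92.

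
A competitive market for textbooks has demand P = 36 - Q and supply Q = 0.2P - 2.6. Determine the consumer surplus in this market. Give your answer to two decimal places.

Rewriting supply in inverse form: P = 13 + 5Q.
Equilibrium: 36 - Q = 13 + 5Q, so Q* = 3.8333 and P* = 32.1667.
Consumer surplus is the triangle under demand above P*: (1/2)(3.8333)(36 - 32.1667) = (1/2)(3.8333)(3.8333) = 7.3472.

7.35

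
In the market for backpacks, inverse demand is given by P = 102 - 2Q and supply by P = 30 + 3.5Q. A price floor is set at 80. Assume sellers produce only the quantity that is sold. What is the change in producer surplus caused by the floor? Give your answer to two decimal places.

Without the control, 102 - 2Q = 30 + 3.5Q so Q* = 13.0909 and P* = 75.8182.
At the floor price 80, quantity demanded is (102 - 80)/2 = 11; demand is the short side, so Q = 11 trades at P = 80.
PS goes from (1/2)(13.0909)(45.8182) = 299.9008 to 338.25 (computed as (80 - 30)(11) - (1/2)(3.5)(11)^2), a change of 38.3492.

38.35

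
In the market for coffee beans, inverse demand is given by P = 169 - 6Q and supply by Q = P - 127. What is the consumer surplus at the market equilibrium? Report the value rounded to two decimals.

Rewriting supply in inverse form: P = 127 + Q.
Equilibrium: 169 - 6Q = 127 + Q, so Q* = 6 and P* = 133.
The demand choke price is 169, so CS = (1/2)(Q*)(169 - P*) = (1/2)(6)(36) = 108.

108.00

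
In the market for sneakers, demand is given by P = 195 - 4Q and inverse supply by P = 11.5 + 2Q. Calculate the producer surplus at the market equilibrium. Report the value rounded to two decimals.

935.34

Equilibrium: 195 - 4Q = 11.5 + 2Q, so Q* = 30.5833 and P* = 72.6667.
PS is the area between P* and the supply curve from 0 to Q*: (1/2)(30.5833)(61.1667) = 935.3403.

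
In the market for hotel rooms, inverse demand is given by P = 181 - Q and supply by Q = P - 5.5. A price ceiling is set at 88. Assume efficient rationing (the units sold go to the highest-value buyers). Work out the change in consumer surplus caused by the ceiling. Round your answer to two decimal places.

Rewriting supply in inverse form: P = 5.5 + Q.
Without the control, 181 - Q = 5.5 + Q so Q* = 87.75 and P* = 93.25.
At P = 88, sellers supply (88 - 5.5)/1 = 82.5 while buyers want more, so the quantity traded is 82.5 at price 88.
CS goes from (1/2)(87.75)(87.75) = 3850.0312 to 4269.375 (computed as (181 - 88)(82.5) - (1/2)(1)(82.5)^2), a change of 419.3438.

419.34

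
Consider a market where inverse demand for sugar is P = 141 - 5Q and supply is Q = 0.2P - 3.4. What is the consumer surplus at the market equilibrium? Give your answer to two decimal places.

384.40

Rewriting supply in inverse form: P = 17 + 5Q.
Setting demand equal to supply, 124 = 10Q, so Q* = 12.4 and P* = 79.
CS is the area between the demand curve and P* from 0 to Q*: (1/2)(12.4)(62) = 384.4.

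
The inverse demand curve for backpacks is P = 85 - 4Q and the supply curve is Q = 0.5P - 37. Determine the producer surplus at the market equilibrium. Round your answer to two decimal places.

3.36

Rewriting supply in inverse form: P = 74 + 2Q.
Setting demand equal to supply, 11 = 6Q, so Q* = 1.8333 and P* = 77.6667.
The supply curve's price intercept is 74, so PS = (1/2)(Q*)(P* - 74) = (1/2)(1.8333)(3.6667) = 3.3611.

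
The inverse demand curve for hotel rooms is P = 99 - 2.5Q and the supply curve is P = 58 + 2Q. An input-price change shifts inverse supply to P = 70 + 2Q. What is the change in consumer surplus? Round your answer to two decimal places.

Initial equilibrium: Q_0 = 9.1111, P_0 = 76.2222; CS_0 = (1/2)(9.1111)(22.7778) = 103.7654, PS_0 = (1/2)(9.1111)(18.2222) = 83.0123.
New equilibrium: 99 - 2.5Q = 70 + 2Q gives Q_1 = 6.4444, P_1 = 82.8889; CS_1 = 51.9136, PS_1 = 41.5309.
Change in consumer surplus = 51.9136 - 103.7654 = -51.8519.

-51.85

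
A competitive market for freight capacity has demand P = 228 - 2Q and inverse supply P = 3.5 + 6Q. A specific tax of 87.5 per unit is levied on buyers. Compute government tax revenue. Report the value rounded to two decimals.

1498.44

Without the tax, 228 - 2Q = 3.5 + 6Q so Q* = 28.0625 and P* = 171.875.
With the tax, buyers' net willingness to pay falls by 87.5: (228 - 87.5) - 2Q = 3.5 + 6Q, so Q_t = 17.125. Buyers pay P_b = 193.75; sellers receive P_s = P_b - 87.5 = 106.25.
Tax revenue = t x Q_t = 87.5 x 17.125 = 1498.4375.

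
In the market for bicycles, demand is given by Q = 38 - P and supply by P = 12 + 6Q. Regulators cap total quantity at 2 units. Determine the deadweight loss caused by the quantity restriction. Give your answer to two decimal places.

Rewriting demand in inverse form: P = 38 - Q.
Without the quota, 38 - Q = 12 + 6Q gives Q* = 3.7143.
At Q = 2 the demand price is 38 - (2) = 36 and the supply price is 12 + 6(2) = 24.
Deadweight loss is the triangle between the curves from 2 to 3.7143: (1/2)(36 - 24)(3.7143 - 2) = 10.2857.

10.29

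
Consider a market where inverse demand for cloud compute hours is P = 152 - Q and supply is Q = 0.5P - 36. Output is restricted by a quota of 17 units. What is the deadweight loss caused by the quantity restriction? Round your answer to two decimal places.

Rewriting supply in inverse form: P = 72 + 2Q.
Without the quota, 152 - Q = 72 + 2Q gives Q* = 26.6667.
At Q = 17 the demand price is 152 - (17) = 135 and the supply price is 72 + 2(17) = 106.
Deadweight loss is the triangle between the curves from 17 to 26.6667: (1/2)(135 - 106)(26.6667 - 17) = 140.1667.

140.17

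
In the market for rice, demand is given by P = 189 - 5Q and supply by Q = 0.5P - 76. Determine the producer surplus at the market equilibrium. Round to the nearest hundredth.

Rewriting supply in inverse form: P = 152 + 2Q.
Set 189 - 5Q = 152 + 2Q, which gives 37 = 7Q, so Q* = 5.2857 and P* = 189 - 5(5.2857) = 162.5714.
Producer surplus is the triangle above supply below P*: (1/2)(5.2857)(162.5714 - 152) = (1/2)(5.2857)(10.5714) = 27.9388.

27.94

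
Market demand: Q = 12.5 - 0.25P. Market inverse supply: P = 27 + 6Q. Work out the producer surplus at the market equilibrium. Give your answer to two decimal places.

Rewriting demand in inverse form: P = 50 - 4Q.
Setting demand equal to supply, 23 = 10Q, so Q* = 2.3 and P* = 40.8.
Producer surplus is the triangle above supply below P*: (1/2)(2.3)(40.8 - 27) = (1/2)(2.3)(13.8) = 15.87.

15.87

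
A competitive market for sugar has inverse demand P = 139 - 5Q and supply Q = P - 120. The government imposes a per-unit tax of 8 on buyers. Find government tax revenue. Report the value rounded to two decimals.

Rewriting supply in inverse form: P = 120 + Q.
Pre-tax equilibrium: 139 - 5Q = 120 + Q gives Q* = 3.1667, P* = 123.1667.
With the tax, buyers' net willingness to pay falls by 8: (139 - 8) - 5Q = 120 + Q, so Q_t = 1.8333. Buyers pay P_b = 129.8333; sellers receive P_s = P_b - 8 = 121.8333.
Tax revenue = t x Q_t = 8 x 1.8333 = 14.6667.

14.67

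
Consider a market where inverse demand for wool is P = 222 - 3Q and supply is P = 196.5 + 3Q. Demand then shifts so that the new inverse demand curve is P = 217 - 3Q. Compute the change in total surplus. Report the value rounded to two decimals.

Initial equilibrium: Q_0 = 4.25, P_0 = 209.25; CS_0 = (1/2)(4.25)(12.75) = 27.0938, PS_0 = (1/2)(4.25)(12.75) = 27.0938.
New equilibrium: 217 - 3Q = 196.5 + 3Q gives Q_1 = 3.4167, P_1 = 206.75; CS_1 = 17.5104, PS_1 = 17.5104.
Change in total surplus = (17.5104 + 17.5104) - (27.0938 + 27.0938) = -19.1667.

-19.17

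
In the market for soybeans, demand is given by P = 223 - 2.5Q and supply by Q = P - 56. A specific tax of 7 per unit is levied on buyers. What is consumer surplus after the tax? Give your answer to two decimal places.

Rewriting supply in inverse form: P = 56 + Q.
Without the tax, 223 - 2.5Q = 56 + Q so Q* = 47.7143 and P* = 103.7143.
A tax on buyers shifts demand down by 7: (223 - 7) - 2.5Q = 56 + Q, so Q_t = 45.7143. Buyers pay P_b = 108.7143; sellers receive P_s = P_b - 7 = 101.7143.
Consumer surplus is the triangle under demand above P_b: (1/2)(45.7143)(223 - 108.7143) = 2612.2449.

2612.24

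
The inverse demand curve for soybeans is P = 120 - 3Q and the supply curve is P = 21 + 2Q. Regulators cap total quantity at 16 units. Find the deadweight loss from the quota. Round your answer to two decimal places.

Unrestricted equilibrium: Q* = (120 - 21)/(3 + 2) = 19.8.
At Q = 16 the demand price is 120 - 3(16) = 72 and the supply price is 21 + 2(16) = 53.
DWL = (1/2)(gap between curves at 16) x (Q* - 16) = (1/2)(19)(3.8) = 36.1.

36.10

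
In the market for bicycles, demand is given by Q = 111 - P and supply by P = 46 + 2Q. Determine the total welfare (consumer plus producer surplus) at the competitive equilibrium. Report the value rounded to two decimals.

Rewriting demand in inverse form: P = 111 - Q.
Setting demand equal to supply, 65 = 3Q, so Q* = 21.6667 and P* = 89.3333.
Total surplus is the full triangle between the curves from 0 to Q*: (1/2)(21.6667)(111 - 46) = 704.1667.

704.17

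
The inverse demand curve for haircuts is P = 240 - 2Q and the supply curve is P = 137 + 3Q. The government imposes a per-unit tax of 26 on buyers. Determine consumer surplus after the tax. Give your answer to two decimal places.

Without the tax, 240 - 2Q = 137 + 3Q so Q* = 20.6 and P* = 198.8.
With the tax, buyers' net willingness to pay falls by 26: (240 - 26) - 2Q = 137 + 3Q, so Q_t = 15.4. Buyers pay P_b = 209.2; sellers receive P_s = P_b - 26 = 183.2.
Consumer surplus is the triangle under demand above P_b: (1/2)(15.4)(240 - 209.2) = 237.16.

237.16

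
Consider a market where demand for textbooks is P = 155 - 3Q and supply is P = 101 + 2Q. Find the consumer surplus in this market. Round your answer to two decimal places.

174.96

Set 155 - 3Q = 101 + 2Q, which gives 54 = 5Q, so Q* = 10.8 and P* = 155 - 3(10.8) = 122.6.
Consumer surplus is the triangle under demand above P*: (1/2)(10.8)(155 - 122.6) = (1/2)(10.8)(32.4) = 174.96.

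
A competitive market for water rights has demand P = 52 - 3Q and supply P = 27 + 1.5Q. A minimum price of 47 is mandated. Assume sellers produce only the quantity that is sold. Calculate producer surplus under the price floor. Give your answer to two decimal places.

31.25

Without the control, 52 - 3Q = 27 + 1.5Q so Q* = 5.5556 and P* = 35.3333.
At the floor price 47, quantity demanded is (52 - 47)/3 = 1.6667; demand is the short side, so Q = 1.6667 trades at P = 47.
The supply price at Q = 1.6667 is 29.5. PS is the trapezoid between 47 and supply over [0, 1.6667]: (1/2)[(47 - 27) + (47 - 29.5)](1.6667) = 31.25.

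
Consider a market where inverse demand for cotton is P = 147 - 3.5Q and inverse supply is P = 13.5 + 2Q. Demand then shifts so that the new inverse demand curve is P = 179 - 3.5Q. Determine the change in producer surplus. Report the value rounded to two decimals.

Initial equilibrium: Q_0 = 24.2727, P_0 = 62.0455; CS_0 = (1/2)(24.2727)(84.9545) = 1031.0393, PS_0 = (1/2)(24.2727)(48.5455) = 589.1653.
New equilibrium: 179 - 3.5Q = 13.5 + 2Q gives Q_1 = 30.0909, P_1 = 73.6818; CS_1 = 1584.5599, PS_1 = 905.4628.
Change in producer surplus = 905.4628 - 589.1653 = 316.2975.

316.30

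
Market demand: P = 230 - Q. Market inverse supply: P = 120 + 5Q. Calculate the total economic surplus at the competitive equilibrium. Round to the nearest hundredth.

1008.33

Set 230 - Q = 120 + 5Q, which gives 110 = 6Q, so Q* = 18.3333 and P* = 230 - (18.3333) = 211.6667.
CS = (1/2)(18.3333)(18.3333) = 168.0556 and PS = (1/2)(18.3333)(91.6667) = 840.2778, so total surplus = 1008.3333.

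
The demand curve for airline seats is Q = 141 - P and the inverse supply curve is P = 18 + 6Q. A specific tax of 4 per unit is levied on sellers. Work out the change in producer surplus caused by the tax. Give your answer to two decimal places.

-59.27

Rewriting demand in inverse form: P = 141 - Q.
Without the tax, 141 - Q = 18 + 6Q so Q* = 17.5714 and P* = 123.4286.
With the tax, sellers need 4 more per unit: 141 - Q = 18 + 6Q + 4, so Q_t = 17. Buyers pay P_b = 124; sellers receive P_s = P_b - 4 = 120.
Producers lose the trapezoid between P_s and P* out to Q_t plus the triangle from Q_t to Q*: change in PS = 867 - 926.2653 = -59.2653.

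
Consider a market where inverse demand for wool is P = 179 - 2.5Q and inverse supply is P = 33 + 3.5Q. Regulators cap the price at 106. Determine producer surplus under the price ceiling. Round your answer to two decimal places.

Free-market equilibrium: 179 - 2.5Q = 33 + 3.5Q gives Q* = 24.3333, P* = 118.1667.
At P = 106, sellers supply (106 - 33)/3.5 = 20.8571 while buyers want more, so the quantity traded is 20.8571 at price 106.
PS is the triangle above supply below 106: (1/2)(20.8571)(106 - 33) = 761.2857.

761.29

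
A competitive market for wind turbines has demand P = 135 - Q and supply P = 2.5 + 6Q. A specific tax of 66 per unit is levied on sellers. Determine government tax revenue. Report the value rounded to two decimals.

Without the tax, 135 - Q = 2.5 + 6Q so Q* = 18.9286 and P* = 116.0714.
A tax on sellers shifts supply up by 66: 135 - Q = 2.5 + 6Q + 66, so Q_t = 9.5. Buyers pay P_b = 125.5; sellers receive P_s = P_b - 66 = 59.5.
Tax revenue = t x Q_t = 66 x 9.5 = 627.

627.00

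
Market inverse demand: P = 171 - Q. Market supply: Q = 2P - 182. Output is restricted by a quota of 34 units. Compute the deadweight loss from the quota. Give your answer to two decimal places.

Rewriting supply in inverse form: P = 91 + 0.5Q.
Unrestricted equilibrium: Q* = (171 - 91)/(1 + 0.5) = 53.3333.
At Q = 34 the demand price is 171 - (34) = 137 and the supply price is 91 + 0.5(34) = 108.
Deadweight loss is the triangle between the curves from 34 to 53.3333: (1/2)(137 - 108)(53.3333 - 34) = 280.3333.

280.33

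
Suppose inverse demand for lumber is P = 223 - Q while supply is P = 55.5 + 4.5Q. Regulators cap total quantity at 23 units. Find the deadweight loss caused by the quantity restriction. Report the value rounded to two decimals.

152.82

Unrestricted equilibrium: Q* = (223 - 55.5)/(1 + 4.5) = 30.4545.
At Q = 23 the demand price is 223 - (23) = 200 and the supply price is 55.5 + 4.5(23) = 159.
Deadweight loss is the triangle between the curves from 23 to 30.4545: (1/2)(200 - 159)(30.4545 - 23) = 152.8182.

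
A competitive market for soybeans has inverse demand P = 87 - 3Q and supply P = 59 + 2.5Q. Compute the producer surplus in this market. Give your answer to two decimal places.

32.40

Equilibrium: 87 - 3Q = 59 + 2.5Q, so Q* = 5.0909 and P* = 71.7273.
PS is the area between P* and the supply curve from 0 to Q*: (1/2)(5.0909)(12.7273) = 32.3967.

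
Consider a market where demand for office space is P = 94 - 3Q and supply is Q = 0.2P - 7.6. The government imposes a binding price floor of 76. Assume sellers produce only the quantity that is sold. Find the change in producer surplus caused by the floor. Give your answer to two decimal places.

15.50

Rewriting supply in inverse form: P = 38 + 5Q.
Free-market equilibrium: 94 - 3Q = 38 + 5Q gives Q* = 7, P* = 73.
At P = 76, buyers demand (94 - 76)/3 = 6 while sellers would supply more, so the quantity traded is 6 at price 76.
PS goes from (1/2)(7)(35) = 122.5 to 138 (computed as (76 - 38)(6) - (1/2)(5)(6)^2), a change of 15.5.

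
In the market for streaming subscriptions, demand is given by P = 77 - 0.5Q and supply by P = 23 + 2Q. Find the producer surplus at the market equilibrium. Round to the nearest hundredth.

466.56

Set 77 - 0.5Q = 23 + 2Q, which gives 54 = 2.5Q, so Q* = 21.6 and P* = 77 - 0.5(21.6) = 66.2.
PS is the area between P* and the supply curve from 0 to Q*: (1/2)(21.6)(43.2) = 466.56.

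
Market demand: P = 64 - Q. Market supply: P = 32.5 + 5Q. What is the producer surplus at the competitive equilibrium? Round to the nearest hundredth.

Equilibrium: 64 - Q = 32.5 + 5Q, so Q* = 5.25 and P* = 58.75.
The supply curve's price intercept is 32.5, so PS = (1/2)(Q*)(P* - 32.5) = (1/2)(5.25)(26.25) = 68.9062.

68.91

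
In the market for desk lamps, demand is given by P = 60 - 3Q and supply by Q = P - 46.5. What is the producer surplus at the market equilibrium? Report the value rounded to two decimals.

5.70

Rewriting supply in inverse form: P = 46.5 + Q.
Set 60 - 3Q = 46.5 + Q, which gives 13.5 = 4Q, so Q* = 3.375 and P* = 60 - 3(3.375) = 49.875.
The supply curve's price intercept is 46.5, so PS = (1/2)(Q*)(P* - 46.5) = (1/2)(3.375)(3.375) = 5.6953.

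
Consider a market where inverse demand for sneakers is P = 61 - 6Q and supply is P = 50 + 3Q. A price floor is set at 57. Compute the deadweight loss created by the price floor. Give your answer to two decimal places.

1.39

Free-market equilibrium: 61 - 6Q = 50 + 3Q gives Q* = 1.2222, P* = 53.6667.
At the floor price 57, quantity demanded is (61 - 57)/6 = 0.6667; demand is the short side, so Q = 0.6667 trades at P = 57.
At Q = 0.6667 the demand price is 57 and the supply price is 52. Deadweight loss is the triangle between the curves from 0.6667 to 1.2222: (1/2)(57 - 52)(1.2222 - 0.6667) = 1.3889.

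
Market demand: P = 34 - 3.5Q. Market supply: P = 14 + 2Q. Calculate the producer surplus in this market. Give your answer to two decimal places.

13.22

Set 34 - 3.5Q = 14 + 2Q, which gives 20 = 5.5Q, so Q* = 3.6364 and P* = 34 - 3.5(3.6364) = 21.2727.
PS is the area between P* and the supply curve from 0 to Q*: (1/2)(3.6364)(7.2727) = 13.2231.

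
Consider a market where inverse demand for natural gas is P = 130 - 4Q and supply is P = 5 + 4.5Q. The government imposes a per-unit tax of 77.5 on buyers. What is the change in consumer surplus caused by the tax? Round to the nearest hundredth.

-370.07

Pre-tax equilibrium: 130 - 4Q = 5 + 4.5Q gives Q* = 14.7059, P* = 71.1765.
With the tax, buyers' net willingness to pay falls by 77.5: (130 - 77.5) - 4Q = 5 + 4.5Q, so Q_t = 5.5882. Buyers pay P_b = 107.6471; sellers receive P_s = P_b - 77.5 = 30.1471.
CS falls from (1/2)(14.7059)(58.8235) = 432.526 to (1/2)(5.5882)(22.3529) = 62.4567, a change of -370.0692.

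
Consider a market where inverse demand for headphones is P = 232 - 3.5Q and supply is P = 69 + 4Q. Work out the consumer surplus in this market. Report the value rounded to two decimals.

826.59

Set 232 - 3.5Q = 69 + 4Q, which gives 163 = 7.5Q, so Q* = 21.7333 and P* = 232 - 3.5(21.7333) = 155.9333.
Consumer surplus is the triangle under demand above P*: (1/2)(21.7333)(232 - 155.9333) = (1/2)(21.7333)(76.0667) = 826.5911.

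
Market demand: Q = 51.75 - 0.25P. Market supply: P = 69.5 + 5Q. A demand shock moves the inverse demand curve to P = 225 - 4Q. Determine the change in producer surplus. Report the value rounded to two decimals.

162.78

Rewriting demand in inverse form: P = 207 - 4Q.
Initial equilibrium: Q_0 = 15.2778, P_0 = 145.8889; CS_0 = (1/2)(15.2778)(61.1111) = 466.821, PS_0 = (1/2)(15.2778)(76.3889) = 583.5262.
New equilibrium: 225 - 4Q = 69.5 + 5Q gives Q_1 = 17.2778, P_1 = 155.8889; CS_1 = 597.0432, PS_1 = 746.304.
Change in producer surplus = 746.304 - 583.5262 = 162.7778.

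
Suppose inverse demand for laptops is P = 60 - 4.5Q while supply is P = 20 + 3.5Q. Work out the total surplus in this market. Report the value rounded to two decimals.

Set 60 - 4.5Q = 20 + 3.5Q, which gives 40 = 8Q, so Q* = 5 and P* = 60 - 4.5(5) = 37.5.
CS = (1/2)(5)(22.5) = 56.25 and PS = (1/2)(5)(17.5) = 43.75, so total surplus = 100.

100.00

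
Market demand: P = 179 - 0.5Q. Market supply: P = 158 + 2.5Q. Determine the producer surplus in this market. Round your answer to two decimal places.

61.25

Equilibrium: 179 - 0.5Q = 158 + 2.5Q, so Q* = 7 and P* = 175.5.
Producer surplus is the triangle above supply below P*: (1/2)(7)(175.5 - 158) = (1/2)(7)(17.5) = 61.25.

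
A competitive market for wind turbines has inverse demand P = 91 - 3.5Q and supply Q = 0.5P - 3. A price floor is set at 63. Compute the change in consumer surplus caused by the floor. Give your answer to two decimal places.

-305.98

Rewriting supply in inverse form: P = 6 + 2Q.
Without the control, 91 - 3.5Q = 6 + 2Q so Q* = 15.4545 and P* = 36.9091.
At the floor price 63, quantity demanded is (91 - 63)/3.5 = 8; demand is the short side, so Q = 8 trades at P = 63.
CS goes from (1/2)(15.4545)(54.0909) = 417.9752 to 112 (computed as (91 - 63)(8) - (1/2)(3.5)(8)^2), a change of -305.9752.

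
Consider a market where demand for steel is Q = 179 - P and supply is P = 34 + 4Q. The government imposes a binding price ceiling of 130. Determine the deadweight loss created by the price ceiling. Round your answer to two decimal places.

Rewriting demand in inverse form: P = 179 - Q.
Without the control, 179 - Q = 34 + 4Q so Q* = 29 and P* = 150.
At P = 130, sellers supply (130 - 34)/4 = 24 while buyers want more, so the quantity traded is 24 at price 130.
At Q = 24 the demand price is 155 and the supply price is 130. Deadweight loss is the triangle between the curves from 24 to 29: (1/2)(155 - 130)(29 - 24) = 62.5.

62.50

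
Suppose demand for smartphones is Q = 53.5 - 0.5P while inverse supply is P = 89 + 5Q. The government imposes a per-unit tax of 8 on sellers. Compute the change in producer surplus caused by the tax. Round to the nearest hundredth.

-11.43

Rewriting demand in inverse form: P = 107 - 2Q.
Without the tax, 107 - 2Q = 89 + 5Q so Q* = 2.5714 and P* = 101.8571.
A tax on sellers shifts supply up by 8: 107 - 2Q = 89 + 5Q + 8, so Q_t = 1.4286. Buyers pay P_b = 104.1429; sellers receive P_s = P_b - 8 = 96.1429.
Producers lose the trapezoid between P_s and P* out to Q_t plus the triangle from Q_t to Q*: change in PS = 5.102 - 16.5306 = -11.4286.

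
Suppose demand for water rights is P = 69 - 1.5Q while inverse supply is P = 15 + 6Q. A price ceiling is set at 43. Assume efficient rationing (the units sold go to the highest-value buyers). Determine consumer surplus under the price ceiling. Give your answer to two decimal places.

105.00

Free-market equilibrium: 69 - 1.5Q = 15 + 6Q gives Q* = 7.2, P* = 58.2.
At the ceiling price 43, quantity supplied is (43 - 15)/6 = 4.6667; supply is the short side, so Q = 4.6667 trades at P = 43.
The demand price at Q = 4.6667 is 62. CS is the trapezoid between demand and 43 over [0, 4.6667]: (1/2)[(69 - 43) + (62 - 43)](4.6667) = 105.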